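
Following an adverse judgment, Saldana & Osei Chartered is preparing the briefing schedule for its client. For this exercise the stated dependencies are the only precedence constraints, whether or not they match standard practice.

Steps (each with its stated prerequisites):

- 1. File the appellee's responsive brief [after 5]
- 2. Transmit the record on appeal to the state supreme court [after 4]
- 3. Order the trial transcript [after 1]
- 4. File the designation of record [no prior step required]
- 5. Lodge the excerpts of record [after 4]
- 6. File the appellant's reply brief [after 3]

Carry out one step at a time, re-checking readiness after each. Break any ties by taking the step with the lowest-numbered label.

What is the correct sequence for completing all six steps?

4, 2, 5, 1, 3, 6

4 has no prerequisites → 4 first.
2 and 5 are both available; 2 has the earlier label → 2.
5 needed 4, now all done → 5.
1 needed 5, now all done → 1.
That leaves 3 as the only ready step → 3.
That leaves 6 as the only ready step → 6.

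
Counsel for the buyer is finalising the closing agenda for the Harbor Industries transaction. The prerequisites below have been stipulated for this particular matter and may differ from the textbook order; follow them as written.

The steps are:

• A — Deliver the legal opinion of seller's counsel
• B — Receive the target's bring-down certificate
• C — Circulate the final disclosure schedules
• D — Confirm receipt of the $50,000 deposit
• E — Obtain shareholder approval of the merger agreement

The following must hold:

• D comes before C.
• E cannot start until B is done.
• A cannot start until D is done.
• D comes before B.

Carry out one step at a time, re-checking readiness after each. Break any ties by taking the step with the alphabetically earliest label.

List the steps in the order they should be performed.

D, A, B, C, E

D is the only step with nothing outstanding, so it goes first.
A, B and C are all available; A has the earlier label → A.
Now B and C have their prerequisites met. B has the earlier label, so B next.
E now also ready, so the ready set is {C, E}; C has the earlier label → C.
E needed B, now all done → E.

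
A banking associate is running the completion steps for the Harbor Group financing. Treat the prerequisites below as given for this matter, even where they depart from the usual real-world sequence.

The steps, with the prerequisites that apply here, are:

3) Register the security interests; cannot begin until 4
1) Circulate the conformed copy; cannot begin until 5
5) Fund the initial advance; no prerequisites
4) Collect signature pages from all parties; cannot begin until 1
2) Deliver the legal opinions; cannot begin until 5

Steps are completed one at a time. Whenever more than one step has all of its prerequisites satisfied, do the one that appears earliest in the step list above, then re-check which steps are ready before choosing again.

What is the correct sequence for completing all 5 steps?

5 → 1 → 4 → 3 → 2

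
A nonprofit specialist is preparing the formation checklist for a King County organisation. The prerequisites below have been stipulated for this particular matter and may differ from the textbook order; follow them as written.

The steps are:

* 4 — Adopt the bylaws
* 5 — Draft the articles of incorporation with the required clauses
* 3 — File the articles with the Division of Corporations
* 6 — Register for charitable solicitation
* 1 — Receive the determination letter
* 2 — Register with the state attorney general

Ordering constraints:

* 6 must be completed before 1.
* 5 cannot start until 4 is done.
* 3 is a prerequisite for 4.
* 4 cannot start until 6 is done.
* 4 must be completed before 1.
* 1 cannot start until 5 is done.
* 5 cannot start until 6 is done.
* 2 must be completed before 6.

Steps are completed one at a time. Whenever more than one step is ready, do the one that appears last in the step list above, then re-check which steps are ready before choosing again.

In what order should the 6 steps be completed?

2 → 6 → 3 → 4 → 5 → 1

Nothing is required for 2 and 3. 2 is listed later → 2 first.
6 now also ready, so the ready set is {6, 3}; 6 is listed later → 6.
That leaves 3 as the only ready step → 3.
4 needed 6 and 3, now all done → 4.
Next only 5 has its prerequisites met → 5.
1 needed 6, 5 and 4, now all done → 1.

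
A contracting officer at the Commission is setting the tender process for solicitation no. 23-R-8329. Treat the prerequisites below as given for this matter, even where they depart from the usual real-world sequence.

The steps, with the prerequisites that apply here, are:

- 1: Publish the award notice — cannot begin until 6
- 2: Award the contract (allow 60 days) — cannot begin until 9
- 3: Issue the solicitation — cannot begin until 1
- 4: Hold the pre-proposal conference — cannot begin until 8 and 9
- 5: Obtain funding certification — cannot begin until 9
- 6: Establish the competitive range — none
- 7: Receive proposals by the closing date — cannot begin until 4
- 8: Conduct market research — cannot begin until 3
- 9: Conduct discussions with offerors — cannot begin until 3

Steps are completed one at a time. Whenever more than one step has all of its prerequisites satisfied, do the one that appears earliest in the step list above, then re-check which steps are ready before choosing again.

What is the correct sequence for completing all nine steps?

6, 1, 3, 8, 9, 2, 4, 5, 7

6 has no prerequisites → 6 first.
That leaves 1 as the only ready step → 1.
3 needed 1, now all done → 3.
8 and 9 are both available; 8 is listed earlier → 8.
9 is the only step now ready → 9.
Ready: 2, 4 and 5. 2 is listed earlier → 2.
4 and 5 are both available; 4 is listed earlier → 4.
7 now also ready, so the ready set is {5, 7}; 5 is listed earlier → 5.
7 is the only step now ready → 7.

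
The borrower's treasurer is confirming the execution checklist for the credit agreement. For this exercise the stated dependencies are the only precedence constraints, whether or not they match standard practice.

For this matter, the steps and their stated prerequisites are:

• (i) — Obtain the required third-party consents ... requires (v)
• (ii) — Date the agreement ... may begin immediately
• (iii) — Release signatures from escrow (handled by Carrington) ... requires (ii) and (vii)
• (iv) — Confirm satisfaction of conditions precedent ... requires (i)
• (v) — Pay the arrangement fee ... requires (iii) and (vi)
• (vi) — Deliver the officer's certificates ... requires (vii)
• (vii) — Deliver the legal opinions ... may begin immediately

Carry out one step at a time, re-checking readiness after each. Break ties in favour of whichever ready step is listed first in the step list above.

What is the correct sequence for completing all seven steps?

Nothing is required for (ii) and (vii). (ii) is listed earlier → (ii) first.
Next only (vii) has its prerequisites met → (vii).
Now (iii) and (vi) have their prerequisites met. (iii) is listed earlier, so (iii) next.
(vi) needed (vii), now all done → (vi).
(v) is the only step now ready → (v).
(i) needed (v), now all done → (i).
That leaves (iv) as the only ready step → (iv).

(ii) (vii) (iii) (vi) (v) (i) (iv)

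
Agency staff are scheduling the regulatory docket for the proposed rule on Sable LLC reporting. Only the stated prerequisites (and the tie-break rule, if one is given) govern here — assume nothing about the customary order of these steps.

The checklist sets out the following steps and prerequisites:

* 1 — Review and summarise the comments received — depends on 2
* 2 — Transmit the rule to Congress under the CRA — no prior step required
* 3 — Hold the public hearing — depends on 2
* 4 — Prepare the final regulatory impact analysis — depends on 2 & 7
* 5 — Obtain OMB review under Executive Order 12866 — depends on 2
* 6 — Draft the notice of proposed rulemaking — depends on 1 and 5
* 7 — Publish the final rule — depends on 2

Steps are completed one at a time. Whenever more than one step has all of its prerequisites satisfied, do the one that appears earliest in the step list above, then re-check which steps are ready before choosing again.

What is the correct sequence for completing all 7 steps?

2, 1, 3, 5, 6, 7, 4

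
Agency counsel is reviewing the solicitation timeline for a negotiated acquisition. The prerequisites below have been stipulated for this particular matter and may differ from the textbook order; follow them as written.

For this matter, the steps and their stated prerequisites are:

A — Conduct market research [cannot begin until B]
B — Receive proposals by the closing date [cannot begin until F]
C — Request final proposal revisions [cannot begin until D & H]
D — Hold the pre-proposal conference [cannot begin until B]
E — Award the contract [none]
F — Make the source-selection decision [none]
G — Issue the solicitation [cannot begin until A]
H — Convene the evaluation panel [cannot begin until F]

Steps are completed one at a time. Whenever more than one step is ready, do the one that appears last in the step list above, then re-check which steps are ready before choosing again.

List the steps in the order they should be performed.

F H E B D C A G

F and E have no prerequisites; F is listed later, so F is first.
H, E and B are all available; H is listed later → H.
E and B are both available; E is listed later → E.
That leaves B as the only ready step → B.
Ready: D and A. D is listed later → D.
Now C and A have their prerequisites met. C is listed later, so C next.
A needed B, now all done → A.
G is the only step now ready → G.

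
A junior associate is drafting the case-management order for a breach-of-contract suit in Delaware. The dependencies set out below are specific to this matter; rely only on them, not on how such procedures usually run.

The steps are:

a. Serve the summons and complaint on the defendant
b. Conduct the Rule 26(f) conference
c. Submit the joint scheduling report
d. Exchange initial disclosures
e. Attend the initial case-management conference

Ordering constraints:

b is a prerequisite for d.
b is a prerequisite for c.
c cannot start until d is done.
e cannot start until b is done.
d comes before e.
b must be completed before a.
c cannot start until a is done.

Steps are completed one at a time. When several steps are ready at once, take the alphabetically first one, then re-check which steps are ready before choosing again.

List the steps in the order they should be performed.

b a d c e

b is the only step with nothing outstanding, so it goes first.
a and d are both available; a has the earlier label → a.
d is the only step now ready → d.
Ready: c and e. c has the earlier label → c.
Next only e has its prerequisites met → e.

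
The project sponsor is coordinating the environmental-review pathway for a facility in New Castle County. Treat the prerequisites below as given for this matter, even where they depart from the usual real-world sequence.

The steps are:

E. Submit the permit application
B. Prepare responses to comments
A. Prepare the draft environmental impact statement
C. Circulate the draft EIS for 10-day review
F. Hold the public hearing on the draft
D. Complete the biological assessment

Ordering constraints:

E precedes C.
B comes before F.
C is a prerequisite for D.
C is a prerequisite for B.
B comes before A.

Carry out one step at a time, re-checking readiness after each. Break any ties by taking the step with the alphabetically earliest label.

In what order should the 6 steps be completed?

E → C → B → A → D → F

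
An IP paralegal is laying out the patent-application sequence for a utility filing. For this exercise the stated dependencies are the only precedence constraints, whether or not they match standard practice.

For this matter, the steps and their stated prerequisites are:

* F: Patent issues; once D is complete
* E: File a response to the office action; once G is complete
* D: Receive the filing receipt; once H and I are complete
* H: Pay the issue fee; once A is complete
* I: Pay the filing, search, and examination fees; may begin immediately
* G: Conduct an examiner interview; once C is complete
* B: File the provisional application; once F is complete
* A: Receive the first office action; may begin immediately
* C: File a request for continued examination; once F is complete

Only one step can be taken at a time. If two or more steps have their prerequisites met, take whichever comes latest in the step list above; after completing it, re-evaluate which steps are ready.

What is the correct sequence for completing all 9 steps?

A I H D F C B G E

Nothing is required for A and I. A is listed later → A first.
H now also ready, so the ready set is {I, H}; I is listed later → I.
H needed A, now all done → H.
Next only D has its prerequisites met → D.
F needed D, now all done → F.
Ready: C and B. C is listed later → C.
B and G are both available; B is listed later → B.
G needed C, now all done → G.
That leaves E as the only ready step → E.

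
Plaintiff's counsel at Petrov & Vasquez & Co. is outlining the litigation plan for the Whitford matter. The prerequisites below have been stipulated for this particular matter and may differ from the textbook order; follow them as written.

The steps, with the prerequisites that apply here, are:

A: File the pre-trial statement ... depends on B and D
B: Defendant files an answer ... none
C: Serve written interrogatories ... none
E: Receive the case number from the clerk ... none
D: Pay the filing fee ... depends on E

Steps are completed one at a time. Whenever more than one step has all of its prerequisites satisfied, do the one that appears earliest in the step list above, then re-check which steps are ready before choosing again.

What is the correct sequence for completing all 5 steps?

B C E D A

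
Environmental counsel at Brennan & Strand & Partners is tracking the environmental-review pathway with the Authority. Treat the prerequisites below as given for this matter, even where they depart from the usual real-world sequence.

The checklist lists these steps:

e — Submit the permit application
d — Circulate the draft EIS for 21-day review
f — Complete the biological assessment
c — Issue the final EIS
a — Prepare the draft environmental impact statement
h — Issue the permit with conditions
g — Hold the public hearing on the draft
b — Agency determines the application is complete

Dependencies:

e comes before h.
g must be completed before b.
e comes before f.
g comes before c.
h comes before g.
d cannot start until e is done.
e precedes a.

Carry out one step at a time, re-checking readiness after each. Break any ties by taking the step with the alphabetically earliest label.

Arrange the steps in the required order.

e has no prerequisites → e first.
Now a, d, f and h have their prerequisites met. a has the earlier label, so a next.
Ready: d, f and h. d has the earlier label → d.
Now f and h have their prerequisites met. f has the earlier label, so f next.
h needed e, now all done → h.
Next only g has its prerequisites met → g.
Ready: b and c. b has the earlier label → b.
Next only c has its prerequisites met → c.

e, a, d, f, h, g, b, c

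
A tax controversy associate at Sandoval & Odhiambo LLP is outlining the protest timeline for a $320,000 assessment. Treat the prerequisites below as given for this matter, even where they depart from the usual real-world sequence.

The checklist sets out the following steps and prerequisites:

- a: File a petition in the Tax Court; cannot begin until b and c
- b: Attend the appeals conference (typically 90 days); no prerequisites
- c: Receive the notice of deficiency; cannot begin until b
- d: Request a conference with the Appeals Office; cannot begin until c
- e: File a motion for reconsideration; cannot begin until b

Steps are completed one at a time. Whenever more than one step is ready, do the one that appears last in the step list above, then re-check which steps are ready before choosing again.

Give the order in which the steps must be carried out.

b, e, c, d, a

Only b has no prerequisites, so it is first.
Now e and c have their prerequisites met. e is listed later, so e next.
c needed b, now all done → c.
Ready: d and a. d is listed later → d.
a is the only step now ready → a.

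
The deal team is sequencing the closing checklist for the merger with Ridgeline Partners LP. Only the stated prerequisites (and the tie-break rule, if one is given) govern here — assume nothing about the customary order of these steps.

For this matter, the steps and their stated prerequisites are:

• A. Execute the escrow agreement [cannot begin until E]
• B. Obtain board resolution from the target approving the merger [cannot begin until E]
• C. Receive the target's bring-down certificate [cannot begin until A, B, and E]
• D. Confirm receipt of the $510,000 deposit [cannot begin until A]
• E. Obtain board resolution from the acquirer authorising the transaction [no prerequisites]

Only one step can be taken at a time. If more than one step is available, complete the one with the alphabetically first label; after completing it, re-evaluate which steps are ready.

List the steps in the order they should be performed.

E is the only step with nothing outstanding, so it goes first.
A and B are both available; A has the earlier label → A.
B and D are both available; B has the earlier label → B.
C now also ready, so the ready set is {C, D}; C has the earlier label → C.
D needed A, now all done → D.

E A B C D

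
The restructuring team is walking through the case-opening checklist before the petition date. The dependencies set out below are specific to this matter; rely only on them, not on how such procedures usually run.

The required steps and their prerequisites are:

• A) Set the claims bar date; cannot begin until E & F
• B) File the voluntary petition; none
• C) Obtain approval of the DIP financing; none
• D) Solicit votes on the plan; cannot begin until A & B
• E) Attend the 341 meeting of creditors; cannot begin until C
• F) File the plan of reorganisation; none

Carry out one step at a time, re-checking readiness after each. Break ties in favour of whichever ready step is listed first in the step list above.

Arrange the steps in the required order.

B, C, E, F, A, D

B, C and F have no prerequisites; B is listed earlier, so B is first.
Ready: C and F. C is listed earlier → C.
Ready: E and F. E is listed earlier → E.
F is the only step now ready → F.
That leaves A as the only ready step → A.
Next only D has its prerequisites met → D.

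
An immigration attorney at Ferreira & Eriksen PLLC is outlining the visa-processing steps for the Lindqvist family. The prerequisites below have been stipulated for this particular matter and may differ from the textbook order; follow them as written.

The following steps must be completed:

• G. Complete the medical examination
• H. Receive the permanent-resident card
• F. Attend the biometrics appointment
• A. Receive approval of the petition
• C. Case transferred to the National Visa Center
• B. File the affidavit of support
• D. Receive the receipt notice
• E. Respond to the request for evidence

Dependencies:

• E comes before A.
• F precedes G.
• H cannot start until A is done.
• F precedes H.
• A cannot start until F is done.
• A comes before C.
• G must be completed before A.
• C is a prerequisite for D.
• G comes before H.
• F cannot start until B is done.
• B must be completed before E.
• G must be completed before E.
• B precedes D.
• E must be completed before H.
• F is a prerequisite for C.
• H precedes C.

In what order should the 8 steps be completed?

B has no prerequisites → B first.
Next only F has its prerequisites met → F.
G needed F, now all done → G.
Next only E has its prerequisites met → E.
Next only A has its prerequisites met → A.
H needed G, F, A and E, now all done → H.
That leaves C as the only ready step → C.
Next only D has its prerequisites met → D.

B, F, G, E, A, H, C, D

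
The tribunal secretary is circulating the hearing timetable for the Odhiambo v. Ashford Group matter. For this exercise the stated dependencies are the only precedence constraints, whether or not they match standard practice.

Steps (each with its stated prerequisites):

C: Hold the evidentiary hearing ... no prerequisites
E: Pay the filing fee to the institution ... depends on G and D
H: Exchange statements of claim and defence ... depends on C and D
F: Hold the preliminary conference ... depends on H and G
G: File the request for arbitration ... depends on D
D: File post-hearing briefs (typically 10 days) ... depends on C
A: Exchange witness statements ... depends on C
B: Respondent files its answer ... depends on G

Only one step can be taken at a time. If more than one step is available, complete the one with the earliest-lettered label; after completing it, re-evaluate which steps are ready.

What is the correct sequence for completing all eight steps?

C, A, D, G, B, E, H, F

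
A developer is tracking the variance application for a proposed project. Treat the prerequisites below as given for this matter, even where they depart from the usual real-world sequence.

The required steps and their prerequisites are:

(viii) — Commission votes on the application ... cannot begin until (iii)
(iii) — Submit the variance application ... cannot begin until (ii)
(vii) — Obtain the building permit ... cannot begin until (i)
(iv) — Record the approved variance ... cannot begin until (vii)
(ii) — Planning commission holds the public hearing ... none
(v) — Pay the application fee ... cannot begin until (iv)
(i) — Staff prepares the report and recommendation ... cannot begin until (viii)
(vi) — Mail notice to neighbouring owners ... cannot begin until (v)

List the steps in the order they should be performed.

(ii) is the only step with nothing outstanding, so it goes first.
That leaves (iii) as the only ready step → (iii).
Next only (viii) has its prerequisites met → (viii).
That leaves (i) as the only ready step → (i).
(vii) needed (i), now all done → (vii).
That leaves (iv) as the only ready step → (iv).
(v) needed (iv), now all done → (v).
Next only (vi) has its prerequisites met → (vi).

(ii) → (iii) → (viii) → (i) → (vii) → (iv) → (v) → (vi)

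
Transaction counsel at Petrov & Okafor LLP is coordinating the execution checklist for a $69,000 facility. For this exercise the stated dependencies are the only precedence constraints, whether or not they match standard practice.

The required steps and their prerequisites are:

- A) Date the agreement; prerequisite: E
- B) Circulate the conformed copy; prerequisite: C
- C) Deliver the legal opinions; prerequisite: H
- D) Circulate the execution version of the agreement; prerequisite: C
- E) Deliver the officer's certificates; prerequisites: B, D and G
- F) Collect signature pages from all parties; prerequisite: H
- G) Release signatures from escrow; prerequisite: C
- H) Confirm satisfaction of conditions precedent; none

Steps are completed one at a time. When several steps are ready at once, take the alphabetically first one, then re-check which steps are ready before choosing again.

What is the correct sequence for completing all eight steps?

H → C → B → D → F → G → E → A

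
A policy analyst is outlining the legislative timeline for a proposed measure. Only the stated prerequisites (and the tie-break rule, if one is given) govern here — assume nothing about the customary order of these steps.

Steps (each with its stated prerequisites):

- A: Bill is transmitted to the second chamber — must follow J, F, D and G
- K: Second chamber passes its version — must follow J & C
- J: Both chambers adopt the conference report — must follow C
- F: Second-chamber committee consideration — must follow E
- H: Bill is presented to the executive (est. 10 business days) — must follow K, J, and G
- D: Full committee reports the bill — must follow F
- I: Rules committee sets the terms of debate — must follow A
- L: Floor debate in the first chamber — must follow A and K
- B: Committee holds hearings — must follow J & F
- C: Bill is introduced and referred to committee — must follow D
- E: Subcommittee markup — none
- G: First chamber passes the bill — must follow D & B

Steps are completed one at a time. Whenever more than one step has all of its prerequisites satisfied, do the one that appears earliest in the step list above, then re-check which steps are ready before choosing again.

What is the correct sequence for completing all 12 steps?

E is the only step with nothing outstanding, so it goes first.
F needed E, now all done → F.
D needed F, now all done → D.
C needed D, now all done → C.
That leaves J as the only ready step → J.
Ready: K and B. K is listed earlier → K.
Next only B has its prerequisites met → B.
G is the only step now ready → G.
Now A and H have their prerequisites met. A is listed earlier, so A next.
I and L now also ready, so the ready set is {H, I, L}; H is listed earlier → H.
Now I and L have their prerequisites met. I is listed earlier, so I next.
L is the only step now ready → L.

E → F → D → C → J → K → B → G → A → H → I → L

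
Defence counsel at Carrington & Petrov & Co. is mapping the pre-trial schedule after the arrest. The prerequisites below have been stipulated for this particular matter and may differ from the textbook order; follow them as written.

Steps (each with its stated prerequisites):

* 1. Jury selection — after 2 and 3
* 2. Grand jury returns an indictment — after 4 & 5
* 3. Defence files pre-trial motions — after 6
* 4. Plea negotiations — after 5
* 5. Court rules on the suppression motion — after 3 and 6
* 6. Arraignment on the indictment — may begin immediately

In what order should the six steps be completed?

6 3 5 4 2 1

6 is the only step with nothing outstanding, so it goes first.
3 is the only step now ready → 3.
That leaves 5 as the only ready step → 5.
4 needed 5, now all done → 4.
2 is the only step now ready → 2.
1 needed 2 and 3, now all done → 1.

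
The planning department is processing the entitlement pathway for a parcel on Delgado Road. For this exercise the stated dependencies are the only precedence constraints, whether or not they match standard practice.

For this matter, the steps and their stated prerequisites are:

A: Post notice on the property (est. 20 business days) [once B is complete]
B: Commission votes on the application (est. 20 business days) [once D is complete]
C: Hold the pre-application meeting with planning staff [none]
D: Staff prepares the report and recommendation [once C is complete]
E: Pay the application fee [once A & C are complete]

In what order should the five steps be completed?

C is the only step with nothing outstanding, so it goes first.
D needed C, now all done → D.
B needed D, now all done → B.
That leaves A as the only ready step → A.
E needed A and C, now all done → E.

C D B A E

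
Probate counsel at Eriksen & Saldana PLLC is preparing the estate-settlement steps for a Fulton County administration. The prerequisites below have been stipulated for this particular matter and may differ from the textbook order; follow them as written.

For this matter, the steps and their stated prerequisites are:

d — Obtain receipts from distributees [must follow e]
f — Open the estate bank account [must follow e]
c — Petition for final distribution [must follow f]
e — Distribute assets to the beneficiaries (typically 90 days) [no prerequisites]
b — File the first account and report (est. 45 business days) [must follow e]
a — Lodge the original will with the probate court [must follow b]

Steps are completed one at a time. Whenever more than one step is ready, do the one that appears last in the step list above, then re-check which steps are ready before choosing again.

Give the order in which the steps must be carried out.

e is the only step with nothing outstanding, so it goes first.
b, f and d are all available; b is listed later → b.
a now also ready, so the ready set is {a, f, d}; a is listed later → a.
f and d are both available; f is listed later → f.
Now c and d have their prerequisites met. c is listed later, so c next.
d needed e, now all done → d.

e → b → a → f → c → d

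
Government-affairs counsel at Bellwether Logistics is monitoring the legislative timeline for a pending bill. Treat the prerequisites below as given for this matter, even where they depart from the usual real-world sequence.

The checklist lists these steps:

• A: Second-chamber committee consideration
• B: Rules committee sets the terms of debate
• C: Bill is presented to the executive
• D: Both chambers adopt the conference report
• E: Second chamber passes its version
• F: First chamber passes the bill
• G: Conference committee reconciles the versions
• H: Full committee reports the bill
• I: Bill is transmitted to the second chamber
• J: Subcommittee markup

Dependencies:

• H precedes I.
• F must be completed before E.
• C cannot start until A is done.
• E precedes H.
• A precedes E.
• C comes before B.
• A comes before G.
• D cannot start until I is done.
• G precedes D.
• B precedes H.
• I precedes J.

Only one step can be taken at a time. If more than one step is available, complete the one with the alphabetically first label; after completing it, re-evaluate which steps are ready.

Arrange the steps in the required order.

A and F have no prerequisites; A has the earlier label, so A is first.
Ready: C, F and G. C has the earlier label → C.
B now also ready, so the ready set is {B, F, G}; B has the earlier label → B.
Now F and G have their prerequisites met. F has the earlier label, so F next.
E now also ready, so the ready set is {E, G}; E has the earlier label → E.
G and H are both available; G has the earlier label → G.
That leaves H as the only ready step → H.
I is the only step now ready → I.
Ready: D and J. D has the earlier label → D.
J needed I, now all done → J.

A → C → B → F → E → G → H → I → D → J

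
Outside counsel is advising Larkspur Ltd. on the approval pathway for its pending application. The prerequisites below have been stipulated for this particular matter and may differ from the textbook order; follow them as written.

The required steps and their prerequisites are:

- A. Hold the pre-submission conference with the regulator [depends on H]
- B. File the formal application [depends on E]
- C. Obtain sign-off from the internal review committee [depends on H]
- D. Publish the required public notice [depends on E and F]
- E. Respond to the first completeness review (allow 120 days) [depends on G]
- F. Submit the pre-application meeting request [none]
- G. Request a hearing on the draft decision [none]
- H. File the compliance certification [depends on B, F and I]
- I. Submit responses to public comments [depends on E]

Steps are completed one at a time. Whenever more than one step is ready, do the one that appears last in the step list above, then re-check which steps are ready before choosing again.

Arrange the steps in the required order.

G → F → E → I → D → B → H → C → A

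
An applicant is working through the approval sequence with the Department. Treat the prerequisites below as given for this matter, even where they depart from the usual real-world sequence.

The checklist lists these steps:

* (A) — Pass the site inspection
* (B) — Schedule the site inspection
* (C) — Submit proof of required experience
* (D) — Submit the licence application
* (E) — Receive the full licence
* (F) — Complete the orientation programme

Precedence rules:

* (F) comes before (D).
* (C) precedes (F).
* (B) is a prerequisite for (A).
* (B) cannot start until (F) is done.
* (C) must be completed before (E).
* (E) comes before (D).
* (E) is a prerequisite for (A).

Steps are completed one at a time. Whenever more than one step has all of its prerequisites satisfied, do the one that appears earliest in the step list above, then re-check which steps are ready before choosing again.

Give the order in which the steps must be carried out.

(C) (E) (F) (B) (A) (D)

(C) is the only step with nothing outstanding, so it goes first.
Ready: (E) and (F). (E) is listed earlier → (E).
Next only (F) has its prerequisites met → (F).
Ready: (B) and (D). (B) is listed earlier → (B).
Now (A) and (D) have their prerequisites met. (A) is listed earlier, so (A) next.
(D) needed (E) and (F), now all done → (D).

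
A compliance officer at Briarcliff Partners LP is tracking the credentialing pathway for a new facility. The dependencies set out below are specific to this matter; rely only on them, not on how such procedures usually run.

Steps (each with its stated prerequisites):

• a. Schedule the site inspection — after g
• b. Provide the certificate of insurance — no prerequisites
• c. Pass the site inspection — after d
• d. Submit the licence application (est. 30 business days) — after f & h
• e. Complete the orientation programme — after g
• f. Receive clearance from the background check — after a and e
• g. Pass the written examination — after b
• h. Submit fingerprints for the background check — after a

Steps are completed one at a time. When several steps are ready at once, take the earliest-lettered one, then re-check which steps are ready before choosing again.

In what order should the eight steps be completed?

b, g, a, e, f, h, d, c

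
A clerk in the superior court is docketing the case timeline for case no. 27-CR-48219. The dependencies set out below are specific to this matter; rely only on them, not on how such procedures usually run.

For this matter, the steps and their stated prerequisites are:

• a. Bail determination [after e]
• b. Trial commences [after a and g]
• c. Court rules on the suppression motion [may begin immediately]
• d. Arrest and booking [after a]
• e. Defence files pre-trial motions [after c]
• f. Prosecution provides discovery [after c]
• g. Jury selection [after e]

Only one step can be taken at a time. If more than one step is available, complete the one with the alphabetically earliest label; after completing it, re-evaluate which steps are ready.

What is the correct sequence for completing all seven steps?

c → e → a → d → f → g → b

c has no prerequisites → c first.
Now e and f have their prerequisites met. e has the earlier label, so e next.
Ready: a, f and g. a has the earlier label → a.
Now d, f and g have their prerequisites met. d has the earlier label, so d next.
Ready: f and g. f has the earlier label → f.
g needed e, now all done → g.
b needed a and g, now all done → b.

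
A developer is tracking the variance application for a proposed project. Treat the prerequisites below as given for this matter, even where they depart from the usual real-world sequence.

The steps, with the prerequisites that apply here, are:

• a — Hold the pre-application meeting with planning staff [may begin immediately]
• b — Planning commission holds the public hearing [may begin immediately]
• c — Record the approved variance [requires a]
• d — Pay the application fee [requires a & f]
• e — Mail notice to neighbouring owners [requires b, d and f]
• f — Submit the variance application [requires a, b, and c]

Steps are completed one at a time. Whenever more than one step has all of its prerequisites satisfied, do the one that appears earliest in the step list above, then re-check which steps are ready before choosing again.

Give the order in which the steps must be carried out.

a → b → c → f → d → e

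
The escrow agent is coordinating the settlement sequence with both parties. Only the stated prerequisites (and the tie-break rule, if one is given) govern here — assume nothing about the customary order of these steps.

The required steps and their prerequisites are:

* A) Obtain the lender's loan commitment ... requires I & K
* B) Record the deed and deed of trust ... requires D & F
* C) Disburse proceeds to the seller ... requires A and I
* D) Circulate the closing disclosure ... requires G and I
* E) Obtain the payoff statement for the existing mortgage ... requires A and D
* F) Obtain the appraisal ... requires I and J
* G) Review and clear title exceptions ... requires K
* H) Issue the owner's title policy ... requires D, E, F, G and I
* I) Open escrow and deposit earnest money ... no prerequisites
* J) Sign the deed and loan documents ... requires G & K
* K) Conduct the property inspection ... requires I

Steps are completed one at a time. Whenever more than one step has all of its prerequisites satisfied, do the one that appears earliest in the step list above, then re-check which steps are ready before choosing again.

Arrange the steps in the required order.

I → K → A → C → G → D → E → J → F → B → H

I is the only step with nothing outstanding, so it goes first.
Next only K has its prerequisites met → K.
Now A and G have their prerequisites met. A is listed earlier, so A next.
C now also ready, so the ready set is {C, G}; C is listed earlier → C.
G needed K, now all done → G.
D and J are both available; D is listed earlier → D.
E now also ready, so the ready set is {E, J}; E is listed earlier → E.
Next only J has its prerequisites met → J.
F is the only step now ready → F.
Ready: B and H. B is listed earlier → B.
Next only H has its prerequisites met → H.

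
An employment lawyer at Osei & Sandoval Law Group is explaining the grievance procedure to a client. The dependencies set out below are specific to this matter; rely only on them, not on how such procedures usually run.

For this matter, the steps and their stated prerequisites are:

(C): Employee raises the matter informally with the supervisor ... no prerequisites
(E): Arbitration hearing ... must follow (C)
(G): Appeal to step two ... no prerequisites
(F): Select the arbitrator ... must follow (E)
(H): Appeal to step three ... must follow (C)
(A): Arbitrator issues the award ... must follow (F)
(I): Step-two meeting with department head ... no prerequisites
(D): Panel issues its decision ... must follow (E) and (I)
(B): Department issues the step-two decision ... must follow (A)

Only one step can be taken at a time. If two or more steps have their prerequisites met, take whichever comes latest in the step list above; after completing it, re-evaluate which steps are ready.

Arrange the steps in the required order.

(I), (G), (C), (H), (E), (D), (F), (A), (B)

Nothing is required for (I), (G) and (C). (I) is listed later → (I) first.
(G) and (C) are both available; (G) is listed later → (G).
That leaves (C) as the only ready step → (C).
(H) and (E) are both available; (H) is listed later → (H).
(E) is the only step now ready → (E).
Ready: (D) and (F). (D) is listed later → (D).
(F) needed (E), now all done → (F).
(A) is the only step now ready → (A).
That leaves (B) as the only ready step → (B).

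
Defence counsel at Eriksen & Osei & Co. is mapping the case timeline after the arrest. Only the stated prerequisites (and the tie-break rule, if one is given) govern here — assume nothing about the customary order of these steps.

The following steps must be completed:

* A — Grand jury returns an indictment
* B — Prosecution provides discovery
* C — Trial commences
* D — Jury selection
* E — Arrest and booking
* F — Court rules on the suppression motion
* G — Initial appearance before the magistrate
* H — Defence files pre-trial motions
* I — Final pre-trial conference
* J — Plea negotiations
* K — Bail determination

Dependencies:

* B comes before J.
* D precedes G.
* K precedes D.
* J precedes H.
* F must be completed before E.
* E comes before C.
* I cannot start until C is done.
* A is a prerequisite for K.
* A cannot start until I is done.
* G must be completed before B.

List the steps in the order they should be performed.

F, E, C, I, A, K, D, G, B, J, H

F is the only step with nothing outstanding, so it goes first.
E needed F, now all done → E.
C is the only step now ready → C.
I is the only step now ready → I.
Next only A has its prerequisites met → A.
K needed A, now all done → K.
That leaves D as the only ready step → D.
G needed D, now all done → G.
B needed G, now all done → B.
J needed B, now all done → J.
H needed J, now all done → H.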